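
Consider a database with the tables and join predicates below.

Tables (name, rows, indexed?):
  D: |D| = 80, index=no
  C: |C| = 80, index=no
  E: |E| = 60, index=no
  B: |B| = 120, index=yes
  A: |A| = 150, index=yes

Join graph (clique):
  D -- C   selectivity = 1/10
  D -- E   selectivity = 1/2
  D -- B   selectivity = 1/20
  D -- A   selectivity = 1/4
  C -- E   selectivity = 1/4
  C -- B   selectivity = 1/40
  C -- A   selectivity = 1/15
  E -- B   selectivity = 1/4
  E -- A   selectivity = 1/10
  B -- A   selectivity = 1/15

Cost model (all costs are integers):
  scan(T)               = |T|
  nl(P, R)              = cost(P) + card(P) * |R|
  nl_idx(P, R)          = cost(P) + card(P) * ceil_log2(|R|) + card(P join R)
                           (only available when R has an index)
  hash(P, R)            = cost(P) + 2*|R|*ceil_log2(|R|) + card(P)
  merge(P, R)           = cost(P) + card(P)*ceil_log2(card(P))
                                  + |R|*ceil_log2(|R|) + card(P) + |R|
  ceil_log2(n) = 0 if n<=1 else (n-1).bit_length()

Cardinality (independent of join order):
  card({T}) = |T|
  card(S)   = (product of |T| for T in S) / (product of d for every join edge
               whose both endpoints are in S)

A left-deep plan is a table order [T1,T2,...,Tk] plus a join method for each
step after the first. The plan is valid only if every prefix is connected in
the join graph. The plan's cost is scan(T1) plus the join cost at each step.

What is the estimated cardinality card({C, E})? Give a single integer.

1200

Tables in S: C(80), E(60)
Edges inside S: C-E(d=4)
numerator = 80 * 60 = 4800
denominator = 4 = 4
card(S) = 4800 / 4 = 1200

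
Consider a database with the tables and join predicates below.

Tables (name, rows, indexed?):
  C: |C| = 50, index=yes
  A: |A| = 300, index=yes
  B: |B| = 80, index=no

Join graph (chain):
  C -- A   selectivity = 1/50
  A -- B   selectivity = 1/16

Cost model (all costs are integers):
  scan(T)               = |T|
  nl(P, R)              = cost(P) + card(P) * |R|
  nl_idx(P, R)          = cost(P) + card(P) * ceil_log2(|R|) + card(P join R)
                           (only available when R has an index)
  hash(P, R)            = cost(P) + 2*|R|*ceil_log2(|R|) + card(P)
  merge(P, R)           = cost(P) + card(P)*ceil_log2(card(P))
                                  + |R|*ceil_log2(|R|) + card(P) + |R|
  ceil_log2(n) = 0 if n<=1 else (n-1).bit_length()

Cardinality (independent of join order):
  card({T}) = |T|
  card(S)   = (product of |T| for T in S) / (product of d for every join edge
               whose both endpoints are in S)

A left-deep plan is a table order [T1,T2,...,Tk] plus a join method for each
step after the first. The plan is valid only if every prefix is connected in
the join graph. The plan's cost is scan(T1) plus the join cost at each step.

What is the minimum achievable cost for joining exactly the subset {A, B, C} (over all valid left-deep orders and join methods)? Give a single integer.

2220

Selinger DP over subsets of {A,B,C}:
  {C}: scan cost=50, card=50
  {A}: scan cost=300, card=300
  {B}: scan cost=80, card=80
  {AC}: card=300; try (A,nl_idx)→800, (C,hash)→1200, (C,nl_idx)→2400, (A,merge)→3400, (C,merge)→3650, (A,hash)→5500 …(+2); best=800 via (A,nl_idx)
  {AB}: card=1500; try (B,hash)→1720, (A,nl_idx)→2300, (A,merge)→3720, (B,merge)→3940, (A,hash)→5560, (A,nl)→24080 …(+1); best=1720 via (B,hash)
  {ABC}: card=1500; try (B,hash)→2220, (C,hash)→3820, (B,merge)→4440, (C,nl_idx)→12220, (C,merge)→20070, (B,nl)→24800 …(+1); best=2220 via (B,hash)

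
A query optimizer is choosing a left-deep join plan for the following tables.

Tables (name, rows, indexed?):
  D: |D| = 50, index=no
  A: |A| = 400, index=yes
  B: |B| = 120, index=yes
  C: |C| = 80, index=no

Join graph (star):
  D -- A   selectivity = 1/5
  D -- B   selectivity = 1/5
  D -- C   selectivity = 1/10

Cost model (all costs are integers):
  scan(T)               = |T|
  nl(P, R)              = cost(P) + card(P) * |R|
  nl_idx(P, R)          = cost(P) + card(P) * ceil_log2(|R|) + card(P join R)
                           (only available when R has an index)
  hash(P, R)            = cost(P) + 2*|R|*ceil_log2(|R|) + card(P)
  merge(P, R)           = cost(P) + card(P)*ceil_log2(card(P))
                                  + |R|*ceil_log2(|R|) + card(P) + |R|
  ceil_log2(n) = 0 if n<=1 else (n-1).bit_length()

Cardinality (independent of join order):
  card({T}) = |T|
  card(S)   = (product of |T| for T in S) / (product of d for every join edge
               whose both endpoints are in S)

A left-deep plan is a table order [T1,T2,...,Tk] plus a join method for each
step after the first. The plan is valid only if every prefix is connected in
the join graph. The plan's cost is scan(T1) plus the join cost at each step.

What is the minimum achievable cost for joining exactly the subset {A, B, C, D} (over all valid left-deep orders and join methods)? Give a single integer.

19640

Selinger DP over subsets of {A,B,C,D}:
  {D}: scan cost=50, card=50
  {A}: scan cost=400, card=400
  {B}: scan cost=120, card=120
  {C}: scan cost=80, card=80
  {AD}: card=4000; try (D,hash)→1400, (A,merge)→4400, (A,nl_idx)→4500, (D,merge)→4750, (A,hash)→7300, (A,nl)→20050 …(+1); best=1400 via (D,hash)
  {BD}: card=1200; try (D,hash)→840, (B,merge)→1360, (D,merge)→1430, (B,nl_idx)→1600, (B,hash)→1780, (B,nl)→6050 …(+1); best=840 via (D,hash)
  {CD}: card=400; try (D,hash)→760, (C,merge)→1040, (D,merge)→1070, (C,hash)→1220, (C,nl)→4050, (D,nl)→4080; best=760 via (D,hash)
  {ABD}: card=96000; try (B,hash)→7080, (A,hash)→9240, (A,merge)→19240, (B,merge)→54360, (A,nl_idx)→107640, (B,nl_idx)→125400 …(+2); best=7080 via (B,hash)
  {ACD}: card=32000; try (C,hash)→6520, (A,hash)→8360, (A,merge)→8760, (A,nl_idx)→36360, (C,merge)→54040, (A,nl)→160760 …(+1); best=6520 via (C,hash)
  {BCD}: card=9600; try (B,hash)→2840, (C,hash)→3160, (B,merge)→5720, (B,nl_idx)→13160, (C,merge)→15880, (B,nl)→48760 …(+1); best=2840 via (B,hash)
  {ABCD}: card=768000; try (A,hash)→19640, (B,hash)→40200, (C,hash)→104200, (A,merge)→150840, (B,merge)→519480, (A,nl_idx)→857240 …(+5); best=19640 via (A,hash)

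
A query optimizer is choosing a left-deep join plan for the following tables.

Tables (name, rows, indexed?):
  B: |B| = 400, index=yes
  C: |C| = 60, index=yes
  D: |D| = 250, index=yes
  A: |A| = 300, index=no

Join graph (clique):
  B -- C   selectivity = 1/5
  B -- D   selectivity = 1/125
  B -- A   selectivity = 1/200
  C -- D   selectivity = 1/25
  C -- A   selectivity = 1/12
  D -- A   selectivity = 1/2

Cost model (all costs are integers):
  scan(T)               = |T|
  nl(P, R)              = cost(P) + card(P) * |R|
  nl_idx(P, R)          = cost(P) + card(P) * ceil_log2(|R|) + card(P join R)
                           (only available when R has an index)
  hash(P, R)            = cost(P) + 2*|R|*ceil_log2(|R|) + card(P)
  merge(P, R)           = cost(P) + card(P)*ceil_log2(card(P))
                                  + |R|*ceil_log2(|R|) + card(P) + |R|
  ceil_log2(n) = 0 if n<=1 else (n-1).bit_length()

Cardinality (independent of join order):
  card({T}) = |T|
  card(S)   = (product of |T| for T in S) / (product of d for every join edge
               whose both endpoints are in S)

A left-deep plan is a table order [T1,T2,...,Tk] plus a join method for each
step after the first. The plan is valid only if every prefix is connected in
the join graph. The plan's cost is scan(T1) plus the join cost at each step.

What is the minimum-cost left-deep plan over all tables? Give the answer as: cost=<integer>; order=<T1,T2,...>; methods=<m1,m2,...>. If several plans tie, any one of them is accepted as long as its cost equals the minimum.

Selinger DP (subsets sized 1..n):
  {B}: scan cost=400, card=400
  {C}: scan cost=60, card=60
  {D}: scan cost=250, card=250
  {A}: scan cost=300, card=300
  {BC}: card=4800; try (C,hash)→1520, (B,merge)→4480, (C,merge)→4820, (B,nl_idx)→5400, (B,hash)→7320, (C,nl_idx)→7600 …(+2); best=1520 via (C,hash)
  {BD}: card=800; try (B,nl_idx)→3300, (D,nl_idx)→4400, (D,hash)→4800, (B,merge)→6500, (D,merge)→6650, (B,hash)→7700 …(+2); best=3300 via (B,nl_idx)
  {AB}: card=600; try (B,nl_idx)→3600, (A,hash)→6200, (B,merge)→7300, (A,merge)→7400, (B,hash)→7800, (B,nl)→120300 …(+1); best=3600 via (B,nl_idx)
  {CD}: card=600; try (D,nl_idx)→1140, (C,hash)→1220, (C,nl_idx)→2350, (D,merge)→2730, (C,merge)→2920, (D,hash)→4120 …(+2); best=1140 via (D,nl_idx)
  {AC}: card=1500; try (C,hash)→1320, (A,merge)→3480, (C,nl_idx)→3600, (C,merge)→3720, (A,hash)→5520, (A,nl)→18060 …(+1); best=1320 via (C,hash)
  {AD}: card=37500; try (D,hash)→4600, (A,merge)→5500, (D,merge)→5550, (A,hash)→5900, (D,nl_idx)→40200, (A,nl)→75250 …(+1); best=4600 via (D,hash)
  {BCD}: card=384; try (C,hash)→4820, (B,nl_idx)→6924, (C,nl_idx)→8484, (B,hash)→8940, (D,hash)→10320, (B,merge)→11740 …(+6); best=4820 via (C,hash)
  {ABC}: card=600; try (C,hash)→4920, (C,nl_idx)→7800, (B,hash)→10020, (C,merge)→10620, (A,hash)→11720, (B,nl_idx)→15420 …(+5); best=4920 via (C,hash)
  {ABD}: card=600; try (D,hash)→8200, (D,nl_idx)→9000, (A,hash)→9500, (D,merge)→12450, (A,merge)→15100, (B,hash)→49300 …(+5); best=8200 via (D,hash)
  {ACD}: card=7500; try (D,hash)→6820, (A,hash)→7140, (A,merge)→10740, (D,nl_idx)→20820, (D,merge)→21570, (C,hash)→42820 …(+5); best=6820 via (D,hash)
  {ABCD}: card=24; try (D,hash)→9520, (C,hash)→9520, (D,nl_idx)→9744, (A,hash)→10604, (A,merge)→11660, (C,nl_idx)→11824 …(+9); best=9520 via (D,hash)

cost=9520; order=A,B,C,D; methods=nl_idx,hash,hash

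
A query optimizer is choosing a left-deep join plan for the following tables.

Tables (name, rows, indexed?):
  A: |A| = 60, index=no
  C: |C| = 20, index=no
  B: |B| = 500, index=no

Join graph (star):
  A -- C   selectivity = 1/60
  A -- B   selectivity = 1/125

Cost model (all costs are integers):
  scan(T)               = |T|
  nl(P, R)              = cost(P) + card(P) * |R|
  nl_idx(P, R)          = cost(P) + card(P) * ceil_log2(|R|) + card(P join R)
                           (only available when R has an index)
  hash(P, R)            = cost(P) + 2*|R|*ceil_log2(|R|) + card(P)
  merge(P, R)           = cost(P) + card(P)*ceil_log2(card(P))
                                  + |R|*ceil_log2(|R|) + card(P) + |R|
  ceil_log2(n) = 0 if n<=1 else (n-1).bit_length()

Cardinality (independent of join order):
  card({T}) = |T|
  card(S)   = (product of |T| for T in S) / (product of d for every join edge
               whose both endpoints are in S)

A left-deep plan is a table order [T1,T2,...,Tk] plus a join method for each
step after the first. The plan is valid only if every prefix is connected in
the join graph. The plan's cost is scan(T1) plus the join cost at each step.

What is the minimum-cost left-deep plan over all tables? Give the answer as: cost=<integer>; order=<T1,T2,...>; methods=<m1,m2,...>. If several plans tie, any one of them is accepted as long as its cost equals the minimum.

cost=2160; order=B,A,C; methods=hash,hash

Selinger DP (subsets sized 1..n):
  {A}: scan cost=60, card=60
  {C}: scan cost=20, card=20
  {B}: scan cost=500, card=500
  {AC}: card=20; try (C,hash)→320, (A,merge)→560, (C,merge)→600, (A,hash)→760, (A,nl)→1220, (C,nl)→1260; best=320 via (C,hash)
  {AB}: card=240; try (A,hash)→1720, (B,merge)→5480, (A,merge)→5920, (B,hash)→9120, (B,nl)→30060, (A,nl)→30500; best=1720 via (A,hash)
  {ABC}: card=80; try (C,hash)→2160, (C,merge)→4000, (B,merge)→5440, (C,nl)→6520, (B,hash)→9340, (B,nl)→10320; best=2160 via (C,hash)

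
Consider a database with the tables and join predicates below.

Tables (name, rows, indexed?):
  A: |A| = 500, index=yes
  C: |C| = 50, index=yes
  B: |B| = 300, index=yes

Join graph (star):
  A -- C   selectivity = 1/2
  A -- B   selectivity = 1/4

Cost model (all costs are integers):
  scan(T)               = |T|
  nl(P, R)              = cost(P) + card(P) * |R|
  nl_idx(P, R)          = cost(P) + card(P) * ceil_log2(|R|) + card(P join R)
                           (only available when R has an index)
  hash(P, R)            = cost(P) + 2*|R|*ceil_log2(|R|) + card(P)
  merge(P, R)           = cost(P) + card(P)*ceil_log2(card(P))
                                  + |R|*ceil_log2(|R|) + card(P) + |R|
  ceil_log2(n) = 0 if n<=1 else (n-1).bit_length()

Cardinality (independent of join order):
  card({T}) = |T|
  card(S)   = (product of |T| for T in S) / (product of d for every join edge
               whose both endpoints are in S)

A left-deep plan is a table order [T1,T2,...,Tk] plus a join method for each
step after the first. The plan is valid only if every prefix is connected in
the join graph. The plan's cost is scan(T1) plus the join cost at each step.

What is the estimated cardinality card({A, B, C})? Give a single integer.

Tables in S: A(500), B(300), C(50)
Edges inside S: A-C(d=2), A-B(d=4)
numerator = 500 * 300 * 50 = 7500000
denominator = 2 * 4 = 8
card(S) = 7500000 / 8 = 937500

937500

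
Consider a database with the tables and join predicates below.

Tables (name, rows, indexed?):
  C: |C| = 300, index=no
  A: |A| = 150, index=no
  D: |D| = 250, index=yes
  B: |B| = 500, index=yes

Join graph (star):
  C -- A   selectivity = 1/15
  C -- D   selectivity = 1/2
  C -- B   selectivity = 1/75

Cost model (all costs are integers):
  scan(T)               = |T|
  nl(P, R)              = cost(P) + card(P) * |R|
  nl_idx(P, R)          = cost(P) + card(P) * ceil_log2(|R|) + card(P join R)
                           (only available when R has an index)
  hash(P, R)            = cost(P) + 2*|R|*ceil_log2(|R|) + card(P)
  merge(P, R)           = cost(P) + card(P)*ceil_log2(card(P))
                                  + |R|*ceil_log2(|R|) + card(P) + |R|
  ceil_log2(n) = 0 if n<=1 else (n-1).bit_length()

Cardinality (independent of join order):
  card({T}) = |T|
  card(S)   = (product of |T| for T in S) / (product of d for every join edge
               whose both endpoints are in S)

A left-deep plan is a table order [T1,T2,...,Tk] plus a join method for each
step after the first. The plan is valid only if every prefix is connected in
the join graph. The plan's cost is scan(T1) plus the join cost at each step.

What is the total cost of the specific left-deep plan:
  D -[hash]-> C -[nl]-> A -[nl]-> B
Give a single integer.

step 1: scan D: cost=250, card=250
step 2: join C via hash
    card(P join C) = 250*300/(2) = 37500
    cost = 250 + 2*300*9 + 250 = 5900
step 3: join A via nl
    card(P join A) = 37500*150/(15) = 375000
    cost = 5900 + 37500*150 = 5630900
step 4: join B via nl
    card(P join B) = 375000*500/(75) = 2500000
    cost = 5630900 + 375000*500 = 193130900

193130900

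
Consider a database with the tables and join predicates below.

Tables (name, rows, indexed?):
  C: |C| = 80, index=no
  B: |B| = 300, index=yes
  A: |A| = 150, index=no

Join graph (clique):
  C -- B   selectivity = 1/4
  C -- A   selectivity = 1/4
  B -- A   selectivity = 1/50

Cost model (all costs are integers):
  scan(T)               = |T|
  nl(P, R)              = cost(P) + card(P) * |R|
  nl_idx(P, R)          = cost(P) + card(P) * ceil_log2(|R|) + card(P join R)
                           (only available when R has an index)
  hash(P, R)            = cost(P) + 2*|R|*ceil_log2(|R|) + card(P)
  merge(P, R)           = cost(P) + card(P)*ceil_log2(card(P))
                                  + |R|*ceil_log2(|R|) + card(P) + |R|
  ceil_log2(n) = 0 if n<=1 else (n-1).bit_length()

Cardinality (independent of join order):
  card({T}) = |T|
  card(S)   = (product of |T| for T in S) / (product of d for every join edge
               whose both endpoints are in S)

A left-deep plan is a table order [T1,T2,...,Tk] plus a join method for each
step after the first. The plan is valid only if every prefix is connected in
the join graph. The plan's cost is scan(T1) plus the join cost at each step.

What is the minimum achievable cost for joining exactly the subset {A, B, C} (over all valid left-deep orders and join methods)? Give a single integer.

4420

Selinger DP over subsets of {A,B,C}:
  {C}: scan cost=80, card=80
  {B}: scan cost=300, card=300
  {A}: scan cost=150, card=150
  {BC}: card=6000; try (C,hash)→1720, (B,merge)→3720, (C,merge)→3940, (B,hash)→5560, (B,nl_idx)→6800, (B,nl)→24080 …(+1); best=1720 via (C,hash)
  {AC}: card=3000; try (C,hash)→1420, (A,merge)→2070, (C,merge)→2140, (A,hash)→2560, (A,nl)→12080, (C,nl)→12150; best=1420 via (C,hash)
  {AB}: card=900; try (B,nl_idx)→2400, (A,hash)→3000, (B,merge)→4500, (A,merge)→4650, (B,hash)→5700, (B,nl)→45150 …(+1); best=2400 via (B,nl_idx)
  {ABC}: card=4500; try (C,hash)→4420, (B,hash)→9820, (A,hash)→10120, (C,merge)→12940, (B,nl_idx)→32920, (B,merge)→43420 …(+4); best=4420 via (C,hash)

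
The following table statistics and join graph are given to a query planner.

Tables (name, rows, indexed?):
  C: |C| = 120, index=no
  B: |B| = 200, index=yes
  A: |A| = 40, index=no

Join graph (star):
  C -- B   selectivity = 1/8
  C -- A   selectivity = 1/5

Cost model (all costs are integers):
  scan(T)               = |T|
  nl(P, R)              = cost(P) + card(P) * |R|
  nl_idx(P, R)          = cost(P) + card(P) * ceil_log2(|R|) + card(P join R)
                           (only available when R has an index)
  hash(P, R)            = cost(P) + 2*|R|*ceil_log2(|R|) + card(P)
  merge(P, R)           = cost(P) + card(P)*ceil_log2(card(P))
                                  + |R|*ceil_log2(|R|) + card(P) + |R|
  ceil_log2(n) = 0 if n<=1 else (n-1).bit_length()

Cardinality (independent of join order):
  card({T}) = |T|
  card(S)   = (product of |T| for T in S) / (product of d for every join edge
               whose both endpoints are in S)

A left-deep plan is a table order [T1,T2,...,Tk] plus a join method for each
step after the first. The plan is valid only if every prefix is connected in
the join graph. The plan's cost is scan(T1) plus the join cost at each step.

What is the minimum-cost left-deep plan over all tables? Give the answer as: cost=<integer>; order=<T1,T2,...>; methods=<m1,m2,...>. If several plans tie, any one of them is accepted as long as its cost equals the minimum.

cost=4880; order=C,A,B; methods=hash,hash

Selinger DP (subsets sized 1..n):
  {C}: scan cost=120, card=120
  {B}: scan cost=200, card=200
  {A}: scan cost=40, card=40
  {BC}: card=3000; try (C,hash)→2080, (B,merge)→2880, (C,merge)→2960, (B,hash)→3440, (B,nl_idx)→4080, (B,nl)→24120 …(+1); best=2080 via (C,hash)
  {AC}: card=960; try (A,hash)→720, (C,merge)→1280, (A,merge)→1360, (C,hash)→1760, (C,nl)→4840, (A,nl)→4920; best=720 via (A,hash)
  {ABC}: card=24000; try (B,hash)→4880, (A,hash)→5560, (B,merge)→13080, (B,nl_idx)→32400, (A,merge)→41360, (A,nl)→122080 …(+1); best=4880 via (B,hash)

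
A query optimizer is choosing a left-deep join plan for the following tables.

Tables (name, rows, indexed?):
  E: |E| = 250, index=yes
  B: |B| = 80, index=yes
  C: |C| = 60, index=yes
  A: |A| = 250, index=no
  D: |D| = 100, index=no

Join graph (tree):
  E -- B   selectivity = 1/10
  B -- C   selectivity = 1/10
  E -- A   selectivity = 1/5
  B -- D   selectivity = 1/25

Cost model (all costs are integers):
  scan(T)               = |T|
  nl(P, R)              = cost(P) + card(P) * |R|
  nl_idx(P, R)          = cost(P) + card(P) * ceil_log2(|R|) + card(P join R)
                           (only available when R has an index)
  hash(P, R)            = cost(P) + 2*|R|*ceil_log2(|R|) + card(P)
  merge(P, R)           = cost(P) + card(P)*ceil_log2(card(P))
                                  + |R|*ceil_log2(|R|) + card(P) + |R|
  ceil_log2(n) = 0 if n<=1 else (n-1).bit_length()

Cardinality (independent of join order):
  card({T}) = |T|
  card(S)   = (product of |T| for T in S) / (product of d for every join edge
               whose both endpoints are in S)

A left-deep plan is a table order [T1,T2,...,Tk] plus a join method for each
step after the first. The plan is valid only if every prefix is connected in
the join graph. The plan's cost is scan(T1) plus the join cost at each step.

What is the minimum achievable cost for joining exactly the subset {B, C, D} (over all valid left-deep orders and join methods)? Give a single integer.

2160

Selinger DP over subsets of {B,C,D}:
  {B}: scan cost=80, card=80
  {C}: scan cost=60, card=60
  {D}: scan cost=100, card=100
  {BC}: card=480; try (C,hash)→880, (B,nl_idx)→960, (C,nl_idx)→1040, (B,merge)→1120, (C,merge)→1140, (B,hash)→1240 …(+2); best=880 via (C,hash)
  {BD}: card=320; try (B,nl_idx)→1120, (B,hash)→1320, (D,merge)→1520, (B,merge)→1540, (D,hash)→1560, (D,nl)→8080 …(+1); best=1120 via (B,nl_idx)
  {BCD}: card=1920; try (C,hash)→2160, (D,hash)→2760, (C,merge)→4740, (C,nl_idx)→4960, (D,merge)→6480, (C,nl)→20320 …(+1); best=2160 via (C,hash)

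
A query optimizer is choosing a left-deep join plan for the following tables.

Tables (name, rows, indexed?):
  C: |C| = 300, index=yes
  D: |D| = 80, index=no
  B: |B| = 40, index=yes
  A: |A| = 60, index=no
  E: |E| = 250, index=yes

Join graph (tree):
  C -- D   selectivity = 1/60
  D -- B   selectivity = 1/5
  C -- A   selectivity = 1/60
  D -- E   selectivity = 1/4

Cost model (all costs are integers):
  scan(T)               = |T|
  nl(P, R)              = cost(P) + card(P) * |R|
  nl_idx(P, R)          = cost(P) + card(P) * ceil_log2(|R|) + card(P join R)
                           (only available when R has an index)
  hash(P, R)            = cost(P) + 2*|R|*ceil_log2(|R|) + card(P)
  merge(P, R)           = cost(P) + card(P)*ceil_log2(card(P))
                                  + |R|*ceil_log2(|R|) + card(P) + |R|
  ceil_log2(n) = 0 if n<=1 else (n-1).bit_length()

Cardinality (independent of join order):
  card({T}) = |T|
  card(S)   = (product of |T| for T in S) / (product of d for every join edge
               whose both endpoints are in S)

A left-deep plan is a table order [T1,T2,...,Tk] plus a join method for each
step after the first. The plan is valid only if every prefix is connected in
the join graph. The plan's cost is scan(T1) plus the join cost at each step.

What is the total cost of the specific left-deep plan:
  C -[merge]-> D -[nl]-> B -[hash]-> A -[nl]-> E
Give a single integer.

823860

step 1: scan C: cost=300, card=300
step 2: join D via merge
    card(P join D) = 300*80/(60) = 400
    cost = 300 + 300*9 + 80*7 + 300 + 80 = 3940
step 3: join B via nl
    card(P join B) = 400*40/(5) = 3200
    cost = 3940 + 400*40 = 19940
step 4: join A via hash
    card(P join A) = 3200*60/(60) = 3200
    cost = 19940 + 2*60*6 + 3200 = 23860
step 5: join E via nl
    card(P join E) = 3200*250/(4) = 200000
    cost = 23860 + 3200*250 = 823860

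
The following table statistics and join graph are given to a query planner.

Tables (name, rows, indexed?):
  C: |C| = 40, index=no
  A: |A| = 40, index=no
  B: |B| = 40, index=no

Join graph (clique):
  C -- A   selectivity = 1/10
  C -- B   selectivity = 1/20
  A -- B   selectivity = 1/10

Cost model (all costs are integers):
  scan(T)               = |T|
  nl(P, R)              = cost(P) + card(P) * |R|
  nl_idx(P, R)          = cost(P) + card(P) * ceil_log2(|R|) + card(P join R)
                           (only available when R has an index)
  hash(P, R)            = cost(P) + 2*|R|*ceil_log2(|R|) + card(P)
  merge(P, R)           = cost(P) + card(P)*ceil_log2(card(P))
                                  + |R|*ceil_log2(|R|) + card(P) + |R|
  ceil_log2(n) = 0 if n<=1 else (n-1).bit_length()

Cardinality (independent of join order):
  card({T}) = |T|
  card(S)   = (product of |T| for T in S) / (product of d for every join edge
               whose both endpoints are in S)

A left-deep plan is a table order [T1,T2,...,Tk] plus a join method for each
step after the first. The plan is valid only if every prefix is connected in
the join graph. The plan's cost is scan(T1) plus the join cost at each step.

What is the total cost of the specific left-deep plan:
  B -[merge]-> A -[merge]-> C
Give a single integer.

step 1: scan B: cost=40, card=40
step 2: join A via merge
    card(P join A) = 40*40/(10) = 160
    cost = 40 + 40*6 + 40*6 + 40 + 40 = 600
step 3: join C via merge
    card(P join C) = 160*40/(10*20) = 32
    cost = 600 + 160*8 + 40*6 + 160 + 40 = 2320

2320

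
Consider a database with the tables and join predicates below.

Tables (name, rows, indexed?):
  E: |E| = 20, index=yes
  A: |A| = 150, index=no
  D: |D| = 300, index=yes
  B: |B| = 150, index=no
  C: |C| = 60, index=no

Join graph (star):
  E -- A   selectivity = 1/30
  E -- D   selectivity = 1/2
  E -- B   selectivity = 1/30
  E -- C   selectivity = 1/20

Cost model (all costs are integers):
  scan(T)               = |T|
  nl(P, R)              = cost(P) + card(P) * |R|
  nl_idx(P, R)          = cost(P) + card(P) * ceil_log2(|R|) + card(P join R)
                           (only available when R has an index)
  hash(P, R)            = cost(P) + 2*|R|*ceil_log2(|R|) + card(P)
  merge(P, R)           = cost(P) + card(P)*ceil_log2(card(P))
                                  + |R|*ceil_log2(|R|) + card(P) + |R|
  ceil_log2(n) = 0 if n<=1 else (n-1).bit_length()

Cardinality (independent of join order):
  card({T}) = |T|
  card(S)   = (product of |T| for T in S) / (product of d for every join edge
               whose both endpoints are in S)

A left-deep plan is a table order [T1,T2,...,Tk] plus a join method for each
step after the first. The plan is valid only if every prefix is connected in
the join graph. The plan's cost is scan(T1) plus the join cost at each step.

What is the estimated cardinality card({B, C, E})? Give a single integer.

Tables in S: B(150), C(60), E(20)
Edges inside S: E-B(d=30), E-C(d=20)
numerator = 150 * 60 * 20 = 180000
denominator = 30 * 20 = 600
card(S) = 180000 / 600 = 300

300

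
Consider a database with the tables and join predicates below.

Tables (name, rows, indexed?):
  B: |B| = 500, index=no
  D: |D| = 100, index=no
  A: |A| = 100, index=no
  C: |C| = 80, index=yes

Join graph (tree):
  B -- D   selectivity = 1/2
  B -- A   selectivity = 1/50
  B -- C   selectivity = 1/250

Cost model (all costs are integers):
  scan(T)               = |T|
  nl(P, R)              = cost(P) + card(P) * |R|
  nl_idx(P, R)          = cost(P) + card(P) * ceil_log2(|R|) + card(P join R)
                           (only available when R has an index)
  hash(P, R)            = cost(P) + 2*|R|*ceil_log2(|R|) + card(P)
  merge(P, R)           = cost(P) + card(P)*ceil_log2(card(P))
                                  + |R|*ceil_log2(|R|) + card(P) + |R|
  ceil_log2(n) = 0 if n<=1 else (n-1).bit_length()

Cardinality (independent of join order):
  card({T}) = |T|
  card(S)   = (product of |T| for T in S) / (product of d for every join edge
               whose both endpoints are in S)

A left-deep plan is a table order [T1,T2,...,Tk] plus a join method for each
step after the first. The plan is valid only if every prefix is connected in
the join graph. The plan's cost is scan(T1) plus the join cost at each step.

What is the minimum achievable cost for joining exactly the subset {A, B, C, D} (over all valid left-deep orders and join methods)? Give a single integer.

Selinger DP over subsets of {A,B,C,D}:
  {B}: scan cost=500, card=500
  {D}: scan cost=100, card=100
  {A}: scan cost=100, card=100
  {C}: scan cost=80, card=80
  {BD}: card=25000; try (D,hash)→2400, (B,merge)→5900, (D,merge)→6300, (B,hash)→9200, (B,nl)→50100, (D,nl)→50500; best=2400 via (D,hash)
  {AB}: card=1000; try (A,hash)→2400, (B,merge)→5900, (A,merge)→6300, (B,hash)→9200, (B,nl)→50100, (A,nl)→50500; best=2400 via (A,hash)
  {BC}: card=160; try (C,hash)→2120, (C,nl_idx)→4160, (B,merge)→5720, (C,merge)→6140, (B,hash)→9160, (B,nl)→40080 …(+1); best=2120 via (C,hash)
  {ABD}: card=50000; try (D,hash)→4800, (D,merge)→14200, (A,hash)→28800, (D,nl)→102400, (A,merge)→403200, (A,nl)→2502400; best=4800 via (D,hash)
  {BCD}: card=8000; try (D,hash)→3680, (D,merge)→4360, (D,nl)→18120, (C,hash)→28520, (C,nl_idx)→185400, (C,merge)→403040 …(+1); best=3680 via (D,hash)
  {ABC}: card=320; try (A,hash)→3680, (A,merge)→4360, (C,hash)→4520, (C,nl_idx)→9720, (C,merge)→14040, (A,nl)→18120 …(+1); best=3680 via (A,hash)
  {ABCD}: card=16000; try (D,hash)→5400, (D,merge)→7680, (A,hash)→13080, (D,nl)→35680, (C,hash)→55920, (A,merge)→116480 …(+4); best=5400 via (D,hash)

5400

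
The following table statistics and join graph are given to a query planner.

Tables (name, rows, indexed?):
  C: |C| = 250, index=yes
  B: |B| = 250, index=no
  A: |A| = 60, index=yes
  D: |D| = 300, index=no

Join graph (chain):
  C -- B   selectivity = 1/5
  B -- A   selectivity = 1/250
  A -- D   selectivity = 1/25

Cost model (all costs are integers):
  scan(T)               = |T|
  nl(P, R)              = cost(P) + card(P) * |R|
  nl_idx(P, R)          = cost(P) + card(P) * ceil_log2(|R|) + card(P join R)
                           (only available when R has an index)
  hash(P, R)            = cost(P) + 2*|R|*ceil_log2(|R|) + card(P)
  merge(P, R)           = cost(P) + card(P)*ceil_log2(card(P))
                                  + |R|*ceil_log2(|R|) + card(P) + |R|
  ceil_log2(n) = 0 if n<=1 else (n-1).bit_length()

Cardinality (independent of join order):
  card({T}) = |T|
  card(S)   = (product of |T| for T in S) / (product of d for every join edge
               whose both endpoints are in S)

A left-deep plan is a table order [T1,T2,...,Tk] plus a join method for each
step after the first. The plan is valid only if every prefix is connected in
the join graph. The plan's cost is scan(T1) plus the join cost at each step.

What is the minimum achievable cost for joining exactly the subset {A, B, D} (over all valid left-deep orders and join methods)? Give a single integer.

Selinger DP over subsets of {A,B,D}:
  {B}: scan cost=250, card=250
  {A}: scan cost=60, card=60
  {D}: scan cost=300, card=300
  {AB}: card=60; try (A,hash)→1220, (A,nl_idx)→1810, (B,merge)→2730, (A,merge)→2920, (B,hash)→4120, (B,nl)→15060 …(+1); best=1220 via (A,hash)
  {AD}: card=720; try (A,hash)→1320, (A,nl_idx)→2820, (D,merge)→3480, (A,merge)→3720, (D,hash)→5520, (D,nl)→18060 …(+1); best=1320 via (A,hash)
  {ABD}: card=720; try (D,merge)→4640, (B,hash)→6040, (D,hash)→6680, (B,merge)→11490, (D,nl)→19220, (B,nl)→181320; best=4640 via (D,merge)

4640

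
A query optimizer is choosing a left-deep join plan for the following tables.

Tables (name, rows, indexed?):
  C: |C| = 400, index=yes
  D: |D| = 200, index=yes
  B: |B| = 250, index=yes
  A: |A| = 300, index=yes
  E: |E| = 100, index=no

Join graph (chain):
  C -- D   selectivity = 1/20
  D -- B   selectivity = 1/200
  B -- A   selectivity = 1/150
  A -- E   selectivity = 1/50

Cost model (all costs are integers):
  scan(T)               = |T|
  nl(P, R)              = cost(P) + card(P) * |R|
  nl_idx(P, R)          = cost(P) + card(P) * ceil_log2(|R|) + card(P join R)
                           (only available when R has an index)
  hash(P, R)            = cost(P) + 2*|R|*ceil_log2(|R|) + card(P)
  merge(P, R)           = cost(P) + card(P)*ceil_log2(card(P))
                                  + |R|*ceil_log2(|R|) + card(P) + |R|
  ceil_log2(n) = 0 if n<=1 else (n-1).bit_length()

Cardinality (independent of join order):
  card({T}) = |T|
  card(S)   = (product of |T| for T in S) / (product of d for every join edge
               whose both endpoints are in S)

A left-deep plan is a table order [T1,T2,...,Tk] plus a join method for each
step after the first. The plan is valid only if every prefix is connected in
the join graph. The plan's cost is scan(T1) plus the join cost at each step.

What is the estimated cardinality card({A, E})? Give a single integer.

Tables in S: A(300), E(100)
Edges inside S: A-E(d=50)
numerator = 300 * 100 = 30000
denominator = 50 = 50
card(S) = 30000 / 50 = 600

600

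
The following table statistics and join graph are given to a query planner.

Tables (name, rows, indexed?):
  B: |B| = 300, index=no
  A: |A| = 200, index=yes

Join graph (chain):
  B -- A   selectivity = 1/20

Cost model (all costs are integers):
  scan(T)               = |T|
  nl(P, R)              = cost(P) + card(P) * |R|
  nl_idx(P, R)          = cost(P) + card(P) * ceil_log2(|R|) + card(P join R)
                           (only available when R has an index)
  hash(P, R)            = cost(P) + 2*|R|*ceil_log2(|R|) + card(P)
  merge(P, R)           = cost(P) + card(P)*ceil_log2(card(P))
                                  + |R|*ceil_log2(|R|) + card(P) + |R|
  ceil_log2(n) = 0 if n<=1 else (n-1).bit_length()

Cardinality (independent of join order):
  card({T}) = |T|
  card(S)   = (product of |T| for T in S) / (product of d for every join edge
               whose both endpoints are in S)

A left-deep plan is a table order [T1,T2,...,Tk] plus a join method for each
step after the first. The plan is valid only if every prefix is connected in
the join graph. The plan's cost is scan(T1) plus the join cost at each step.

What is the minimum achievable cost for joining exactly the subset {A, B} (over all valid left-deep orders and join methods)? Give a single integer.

Selinger DP over subsets of {A,B}:
  {B}: scan cost=300, card=300
  {A}: scan cost=200, card=200
  {AB}: card=3000; try (A,hash)→3800, (B,merge)→5000, (A,merge)→5100, (A,nl_idx)→5700, (B,hash)→5800, (B,nl)→60200 …(+1); best=3800 via (A,hash)

3800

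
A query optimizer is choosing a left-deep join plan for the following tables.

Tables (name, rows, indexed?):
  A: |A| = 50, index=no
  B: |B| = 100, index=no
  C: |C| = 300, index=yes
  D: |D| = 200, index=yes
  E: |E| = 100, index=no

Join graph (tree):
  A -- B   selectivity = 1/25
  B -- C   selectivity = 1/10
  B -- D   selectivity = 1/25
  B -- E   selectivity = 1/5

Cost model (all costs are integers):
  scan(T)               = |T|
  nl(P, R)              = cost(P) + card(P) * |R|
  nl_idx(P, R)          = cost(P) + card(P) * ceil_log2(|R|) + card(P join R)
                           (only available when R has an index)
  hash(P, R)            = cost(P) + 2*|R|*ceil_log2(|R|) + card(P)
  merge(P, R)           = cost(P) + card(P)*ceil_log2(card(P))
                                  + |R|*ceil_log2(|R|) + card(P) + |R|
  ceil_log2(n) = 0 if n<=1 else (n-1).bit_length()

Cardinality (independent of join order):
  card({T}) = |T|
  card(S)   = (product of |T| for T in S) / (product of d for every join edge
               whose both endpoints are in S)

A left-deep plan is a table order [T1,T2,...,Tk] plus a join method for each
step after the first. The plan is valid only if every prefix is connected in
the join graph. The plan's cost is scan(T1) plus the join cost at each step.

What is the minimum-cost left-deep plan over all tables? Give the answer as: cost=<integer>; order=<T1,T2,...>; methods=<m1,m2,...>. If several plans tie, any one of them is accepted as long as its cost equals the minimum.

cost=43500; order=B,D,A,E,C; methods=nl_idx,hash,hash,hash

Selinger DP (subsets sized 1..n):
  {A}: scan cost=50, card=50
  {B}: scan cost=100, card=100
  {C}: scan cost=300, card=300
  {D}: scan cost=200, card=200
  {E}: scan cost=100, card=100
  {AB}: card=200; try (A,hash)→800, (B,merge)→1200, (A,merge)→1250, (B,hash)→1500, (B,nl)→5050, (A,nl)→5100; best=800 via (A,hash)
  {BC}: card=3000; try (B,hash)→2000, (C,merge)→3900, (C,nl_idx)→4000, (B,merge)→4100, (C,hash)→5600, (C,nl)→30100 …(+1); best=2000 via (B,hash)
  {BD}: card=800; try (D,nl_idx)→1700, (B,hash)→1800, (D,merge)→2700, (B,merge)→2800, (D,hash)→3400, (D,nl)→20100 …(+1); best=1700 via (D,nl_idx)
  {BE}: card=2000; try (E,hash)→1600, (B,hash)→1600, (E,merge)→1700, (B,merge)→1700, (E,nl)→10100, (B,nl)→10100; best=1600 via (E,hash)
  {ABC}: card=6000; try (C,merge)→5600, (A,hash)→5600, (C,hash)→6400, (C,nl_idx)→8600, (A,merge)→41350, (C,nl)→60800 …(+1); best=5600 via (C,merge)
  {ABD}: card=1600; try (A,hash)→3100, (D,nl_idx)→4000, (D,hash)→4200, (D,merge)→4400, (A,merge)→10850, (D,nl)→40800 …(+1); best=3100 via (A,hash)
  {ABE}: card=4000; try (E,hash)→2400, (E,merge)→3400, (A,hash)→4200, (E,nl)→20800, (A,merge)→25950, (A,nl)→101600; best=2400 via (E,hash)
  {BCD}: card=24000; try (C,hash)→7900, (D,hash)→8200, (C,merge)→13500, (C,nl_idx)→32900, (D,merge)→42800, (D,nl_idx)→50000 …(+2); best=7900 via (C,hash)
  {BCE}: card=60000; try (E,hash)→6400, (C,hash)→9000, (C,merge)→28600, (E,merge)→41800, (C,nl_idx)→79600, (E,nl)→302000 …(+1); best=6400 via (E,hash)
  {BDE}: card=16000; try (E,hash)→3900, (D,hash)→6800, (E,merge)→11300, (D,merge)→27400, (D,nl_idx)→33600, (E,nl)→81700 …(+1); best=3900 via (E,hash)
  {ABCD}: card=48000; try (C,hash)→10100, (D,hash)→14800, (C,merge)→25300, (A,hash)→32500, (C,nl_idx)→65500, (D,merge)→91400 …(+5); best=10100 via (C,hash)
  {ABCE}: card=120000; try (C,hash)→11800, (E,hash)→13000, (C,merge)→57400, (A,hash)→67000, (E,merge)→90400, (C,nl_idx)→158400 …(+4); best=11800 via (C,hash)
  {ABDE}: card=32000; try (E,hash)→6100, (D,hash)→9600, (A,hash)→20500, (E,merge)→23100, (D,merge)→56200, (D,nl_idx)→66400 …(+4); best=6100 via (E,hash)
  {BCDE}: card=480000; try (C,hash)→25300, (E,hash)→33300, (D,hash)→69600, (C,merge)→246900, (E,merge)→392700, (C,nl_idx)→627900 …(+5); best=25300 via (C,hash)
  {ABCDE}: card=960000; try (C,hash)→43500, (E,hash)→59500, (D,hash)→135000, (A,hash)→505900, (C,merge)→521100, (E,merge)→826900 …(+8); best=43500 via (C,hash)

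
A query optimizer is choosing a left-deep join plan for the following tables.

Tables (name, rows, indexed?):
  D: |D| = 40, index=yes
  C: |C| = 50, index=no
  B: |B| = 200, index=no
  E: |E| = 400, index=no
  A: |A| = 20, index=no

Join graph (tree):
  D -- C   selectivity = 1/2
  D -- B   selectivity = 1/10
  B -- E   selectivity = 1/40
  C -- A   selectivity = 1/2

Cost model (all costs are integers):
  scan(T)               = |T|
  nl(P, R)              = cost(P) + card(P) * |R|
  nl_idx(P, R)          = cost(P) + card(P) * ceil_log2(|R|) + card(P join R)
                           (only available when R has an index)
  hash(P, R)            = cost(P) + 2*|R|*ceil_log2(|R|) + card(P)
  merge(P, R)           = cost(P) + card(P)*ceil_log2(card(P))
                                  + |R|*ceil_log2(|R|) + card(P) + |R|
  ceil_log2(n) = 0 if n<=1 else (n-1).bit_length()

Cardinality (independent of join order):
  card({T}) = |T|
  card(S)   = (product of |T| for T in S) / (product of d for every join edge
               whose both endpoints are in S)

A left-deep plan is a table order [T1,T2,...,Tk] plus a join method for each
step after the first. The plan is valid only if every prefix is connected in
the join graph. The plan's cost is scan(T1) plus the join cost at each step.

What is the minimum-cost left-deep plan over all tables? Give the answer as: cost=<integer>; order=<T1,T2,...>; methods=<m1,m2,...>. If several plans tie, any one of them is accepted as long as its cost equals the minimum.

cost=215280; order=E,B,D,C,A; methods=hash,hash,hash,hash

Selinger DP (subsets sized 1..n):
  {D}: scan cost=40, card=40
  {C}: scan cost=50, card=50
  {B}: scan cost=200, card=200
  {E}: scan cost=400, card=400
  {A}: scan cost=20, card=20
  {CD}: card=1000; try (D,hash)→580, (C,merge)→670, (D,merge)→680, (C,hash)→680, (D,nl_idx)→1350, (C,nl)→2040 …(+1); best=580 via (D,hash)
  {BD}: card=800; try (D,hash)→880, (B,merge)→2120, (D,nl_idx)→2200, (D,merge)→2280, (B,hash)→3280, (B,nl)→8040 …(+1); best=880 via (D,hash)
  {AC}: card=500; try (A,hash)→300, (C,merge)→490, (A,merge)→520, (C,hash)→640, (C,nl)→1020, (A,nl)→1050; best=300 via (A,hash)
  {BE}: card=2000; try (B,hash)→4000, (E,merge)→6000, (B,merge)→6200, (E,hash)→7600, (E,nl)→80200, (B,nl)→80400; best=4000 via (B,hash)
  {BCD}: card=20000; try (C,hash)→2280, (B,hash)→4780, (C,merge)→10030, (B,merge)→13380, (C,nl)→40880, (B,nl)→200580; best=2280 via (C,hash)
  {ACD}: card=10000; try (D,hash)→1280, (A,hash)→1780, (D,merge)→5580, (A,merge)→11700, (D,nl_idx)→13300, (D,nl)→20300 …(+1); best=1280 via (D,hash)
  {BDE}: card=8000; try (D,hash)→6480, (E,hash)→8880, (E,merge)→13680, (D,nl_idx)→24000, (D,merge)→28280, (D,nl)→84000 …(+1); best=6480 via (D,hash)
  {BCDE}: card=200000; try (C,hash)→15080, (E,hash)→29480, (C,merge)→118830, (E,merge)→326280, (C,nl)→406480, (E,nl)→8002280; best=15080 via (C,hash)
  {ABCD}: card=200000; try (B,hash)→14480, (A,hash)→22480, (B,merge)→153080, (A,merge)→322400, (A,nl)→402280, (B,nl)→2001280; best=14480 via (B,hash)
  {ABCDE}: card=2000000; try (A,hash)→215280, (E,hash)→221680, (A,merge)→3815200, (E,merge)→3818480, (A,nl)→4015080, (E,nl)→80014480; best=215280 via (A,hash)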